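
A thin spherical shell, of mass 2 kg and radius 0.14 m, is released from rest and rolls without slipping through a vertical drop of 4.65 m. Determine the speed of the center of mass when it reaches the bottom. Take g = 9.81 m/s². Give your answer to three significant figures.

The moment of inertia is (2/3)MR², giving k ≡ I/(MR²) = 2/3.
Since it rolls without slipping, ω = v/R and KE = ½Mv² + ½Iω² = ½(1+k)Mv² = (5/6)Mv².
Energy conservation: Mgh = (5/6)Mv², so v = √(2gh/(1+k)) = √(2 × 9.81 × 4.65 / 1.667) ≈ 7.40 m/s.

v ≈ 7.40 m/s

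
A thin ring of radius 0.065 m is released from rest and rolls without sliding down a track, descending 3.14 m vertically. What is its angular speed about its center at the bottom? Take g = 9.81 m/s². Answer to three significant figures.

For this body I = MR², i.e. k = I/(MR²) = 1.
Since it rolls without slipping, ω = v/R and KE = ½Mv² + ½Iω² = ½(1+k)Mv² = Mv².
Energy conservation Mgh = ½(1+k)Mv² gives v = √(2gh/(1+k)) = √(2 × 9.81 × 3.14 / 2) = 5.55 m/s.
Then ω = v/R = 5.55 / 0.065 ≈ 85.4 rad/s.

ω ≈ 85.4 rad/s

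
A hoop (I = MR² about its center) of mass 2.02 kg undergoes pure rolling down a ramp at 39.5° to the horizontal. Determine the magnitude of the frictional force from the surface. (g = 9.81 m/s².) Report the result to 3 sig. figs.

With I = MR², the ratio k = I/(MR²) is 1.
Along the incline Mg sinθ − f = Ma, and torque about the center fR = Iα = kMR²(a/R) gives f = kMa.
Combining, a = g sinθ/(1+k) and f = kMa = kMg sinθ/(1+k).
f = 1 × 2.02 × 9.81 × sin39.5° / 2 ≈ 6.30 N.

f ≈ 6.30 N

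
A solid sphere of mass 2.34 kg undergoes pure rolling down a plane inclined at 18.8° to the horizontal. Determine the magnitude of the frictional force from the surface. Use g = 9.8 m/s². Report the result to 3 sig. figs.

f ≈ 2.11 N

With I = (2/5)MR², the ratio k = I/(MR²) is 0.4.
Along the incline Mg sinθ − f = Ma, and torque about the center fR = Iα = kMR²(a/R) gives f = kMa.
Combining, a = g sinθ/(1+k) and f = kMa = kMg sinθ/(1+k).
f = 0.4 × 2.34 × 9.8 × sin18.8° / 1.4 ≈ 2.11 N.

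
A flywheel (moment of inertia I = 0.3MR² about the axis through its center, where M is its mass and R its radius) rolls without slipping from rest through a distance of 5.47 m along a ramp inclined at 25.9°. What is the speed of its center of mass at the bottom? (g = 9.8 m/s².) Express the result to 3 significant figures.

v ≈ 6.00 m/s

For this body I = 0.3MR², i.e. k = I/(MR²) = 0.3.
The rolling condition ω = v/R makes the rotational term ½I(v/R)² = ½kMv², so KE_total = ½(1+k)Mv² = (13/20)Mv².
The vertical drop is h = L sinθ = 5.47 × sin25.9° = 2.389 m.
Setting Mgh = (13/20)Mv² gives v = √(2gh/(1+k)) = √(2·9.8·2.389/1.3) ≈ 6.00 m/s.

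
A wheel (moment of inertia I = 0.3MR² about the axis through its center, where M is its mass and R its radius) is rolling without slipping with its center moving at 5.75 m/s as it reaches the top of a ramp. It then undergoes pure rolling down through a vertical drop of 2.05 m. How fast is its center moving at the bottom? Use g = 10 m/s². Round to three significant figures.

The moment of inertia is 0.3MR², giving k ≡ I/(MR²) = 0.3.
Pure rolling means v = ωR; then KE = ½Mv² + ½I(v/R)² = ½(1+k)Mv² = (13/20)Mv².
Energy conservation: (13/20)Mv₀² + Mgh = (13/20)Mv², so v² = v₀² + 2gh/(1+k).
v = √(5.75² + 2×10×2.05/1.3) = √64.6 ≈ 8.04 m/s.

v ≈ 8.04 m/s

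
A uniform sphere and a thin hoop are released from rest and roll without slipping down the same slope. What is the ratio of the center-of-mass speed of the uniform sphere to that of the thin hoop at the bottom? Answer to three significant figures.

v_ratio ≈ 1.20

Each satisfies Mgh = ½(1+k)Mv² with k = I/(MR²), so v ∝ 1/√(1+k).
For the uniform sphere k = 0.4; for the thin hoop k = 1.
v₁/v₂ = √((1+k₂)/(1+k₁)) = √(2/1.4) ≈ 1.20.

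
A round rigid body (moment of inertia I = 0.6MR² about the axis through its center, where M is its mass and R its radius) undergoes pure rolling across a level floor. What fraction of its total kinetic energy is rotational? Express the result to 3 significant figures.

With I = 0.6MR², the ratio k = I/(MR²) is 0.6.
With ω = v/R, KE_trans = ½Mv² and KE_rot = ½Iω² = ½kMv², so KE_total = ½(1+k)Mv².
The rotational fraction is therefore k/(1+k) = 0.6/1.6 ≈ 0.375.

fraction ≈ 0.375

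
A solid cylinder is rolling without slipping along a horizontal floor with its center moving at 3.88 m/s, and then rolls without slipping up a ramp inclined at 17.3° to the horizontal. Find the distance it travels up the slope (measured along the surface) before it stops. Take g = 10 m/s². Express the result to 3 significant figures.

With I = (1/2)MR², the ratio k = I/(MR²) is 0.5.
Rolling without slipping gives ω = v/R, so the total kinetic energy is ½Mv² + ½Iω² = ½(1+k)Mv² = (3/4)Mv².
Setting this equal to Mgh gives the vertical rise h = (1+k)v₀²/(2g) = 1.5×3.88²/(2×10) = 1.129 m.
Along the incline, d = h/sinθ = 1.129/sin17.3° ≈ 3.80 m.

d ≈ 3.80 m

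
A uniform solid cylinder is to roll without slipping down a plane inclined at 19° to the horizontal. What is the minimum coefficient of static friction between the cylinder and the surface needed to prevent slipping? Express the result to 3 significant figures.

μ_min ≈ 0.115

Here I = (1/2)MR², so the shape factor k = I/(MR²) = 0.5.
Translational: Mg sinθ − f = Ma. Rotational about the CM: fR = Iα = kMRa, so f = kMa.
These give a = g sinθ/(1+k) and the required friction f = kMg sinθ/(1+k).
With N = Mg cosθ, the no-slip condition f ≤ μN gives μ_min = f/N = k tanθ/(1+k).
μ_min = 0.5 × tan19° / 1.5 ≈ 0.115.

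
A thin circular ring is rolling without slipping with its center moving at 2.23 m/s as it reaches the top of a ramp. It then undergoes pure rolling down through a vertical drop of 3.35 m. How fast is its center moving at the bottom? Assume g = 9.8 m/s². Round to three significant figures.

v ≈ 6.15 m/s

Here I = MR², so the shape factor k = I/(MR²) = 1.
Rolling without slipping gives ω = v/R, so the total kinetic energy is ½Mv² + ½Iω² = ½(1+k)Mv² = Mv².
Energy conservation: Mv₀² + Mgh = Mv², so v² = v₀² + 2gh/(1+k).
v = √(2.23² + 2×9.8×3.35/2) = √37.8 ≈ 6.15 m/s.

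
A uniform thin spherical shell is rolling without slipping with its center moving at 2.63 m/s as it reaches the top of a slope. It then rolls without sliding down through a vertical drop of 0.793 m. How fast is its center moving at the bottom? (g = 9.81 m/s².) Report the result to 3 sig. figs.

With I = (2/3)MR², the ratio k = I/(MR²) is 2/3.
Since it rolls without slipping, ω = v/R and KE = ½Mv² + ½Iω² = ½(1+k)Mv² = (5/6)Mv².
Energy conservation: (5/6)Mv₀² + Mgh = (5/6)Mv², so v² = v₀² + 2gh/(1+k).
v = √(2.63² + 2×9.81×0.793/1.667) = √16.25 ≈ 4.03 m/s.

v ≈ 4.03 m/s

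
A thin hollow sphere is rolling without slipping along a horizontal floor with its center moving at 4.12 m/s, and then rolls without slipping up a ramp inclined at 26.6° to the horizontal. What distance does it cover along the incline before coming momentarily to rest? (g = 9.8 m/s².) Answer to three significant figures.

d ≈ 3.22 m

For this body I = (2/3)MR², i.e. k = I/(MR²) = 2/3.
Since it rolls without slipping, ω = v/R and KE = ½Mv² + ½Iω² = ½(1+k)Mv² = (5/6)Mv².
Setting this equal to Mgh gives the vertical rise h = (1+k)v₀²/(2g) = 1.667×4.12²/(2×9.8) = 1.443 m.
Along the incline, d = h/sinθ = 1.443/sin26.6° ≈ 3.22 m.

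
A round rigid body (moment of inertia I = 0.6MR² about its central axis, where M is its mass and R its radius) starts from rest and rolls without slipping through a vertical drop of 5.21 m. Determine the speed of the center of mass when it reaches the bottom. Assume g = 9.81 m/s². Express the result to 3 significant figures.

With I = 0.6MR², the ratio k = I/(MR²) is 0.6.
Pure rolling means v = ωR; then KE = ½Mv² + ½I(v/R)² = ½(1+k)Mv² = (4/5)Mv².
Setting Mgh = (4/5)Mv² gives v = √(2gh/(1+k)) = √(2·9.81·5.21/1.6) ≈ 7.99 m/s.

v ≈ 7.99 m/s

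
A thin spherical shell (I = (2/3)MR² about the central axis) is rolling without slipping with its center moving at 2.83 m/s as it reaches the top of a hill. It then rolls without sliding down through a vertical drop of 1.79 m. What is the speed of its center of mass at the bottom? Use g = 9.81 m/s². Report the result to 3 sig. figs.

Here I = (2/3)MR², so the shape factor k = I/(MR²) = 2/3.
The rolling condition ω = v/R makes the rotational term ½I(v/R)² = ½kMv², so KE_total = ½(1+k)Mv² = (5/6)Mv².
Conserving energy between top and bottom: (5/6)Mv² = (5/6)Mv₀² + Mgh, hence v² = v₀² + 2gh/(1+k).
v = √(2.83² + 2×9.81×1.79/1.667) = √29.08 ≈ 5.39 m/s.

v ≈ 5.39 m/s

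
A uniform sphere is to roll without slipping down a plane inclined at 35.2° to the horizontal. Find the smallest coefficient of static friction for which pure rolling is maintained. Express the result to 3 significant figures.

For this body I = (2/5)MR², i.e. k = I/(MR²) = 0.4.
Along the incline Mg sinθ − f = Ma, and torque about the center fR = Iα = kMR²(a/R) gives f = kMa.
These give a = g sinθ/(1+k) and the required friction f = kMg sinθ/(1+k).
With N = Mg cosθ, the no-slip condition f ≤ μN gives μ_min = f/N = k tanθ/(1+k).
μ_min = 0.4 × tan35.2° / 1.4 ≈ 0.202.

μ_min ≈ 0.202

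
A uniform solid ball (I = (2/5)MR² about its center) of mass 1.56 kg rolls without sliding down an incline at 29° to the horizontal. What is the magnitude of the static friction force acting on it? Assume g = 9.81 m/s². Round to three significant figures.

With I = (2/5)MR², the ratio k = I/(MR²) is 0.4.
Translational: Mg sinθ − f = Ma. Rotational about the CM: fR = Iα = kMRa, so f = kMa.
Combining, a = g sinθ/(1+k) and f = kMa = kMg sinθ/(1+k).
f = 0.4 × 1.56 × 9.81 × sin29° / 1.4 ≈ 2.12 N.

f ≈ 2.12 N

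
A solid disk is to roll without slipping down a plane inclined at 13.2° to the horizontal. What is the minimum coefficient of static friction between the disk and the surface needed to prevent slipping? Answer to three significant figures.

μ_min ≈ 0.0782

The moment of inertia is (1/2)MR², giving k ≡ I/(MR²) = 0.5.
Along the incline Mg sinθ − f = Ma, and torque about the center fR = Iα = kMR²(a/R) gives f = kMa.
These give a = g sinθ/(1+k) and the required friction f = kMg sinθ/(1+k).
The normal force is N = Mg cosθ, so μ_min = f/N = k tanθ/(1+k).
μ_min = 0.5 × tan13.2° / 1.5 ≈ 0.0782.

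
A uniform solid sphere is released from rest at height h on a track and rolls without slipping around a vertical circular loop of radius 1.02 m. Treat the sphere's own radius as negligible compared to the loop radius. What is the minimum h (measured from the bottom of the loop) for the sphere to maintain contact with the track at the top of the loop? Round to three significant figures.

With I = (2/5)MR², the ratio k = I/(MR²) is 0.4.
At the top, contact is just lost when gravity alone supplies the centripetal force: Mg = Mv_top²/r, i.e. v_top² = gr.
With ω = v/R, the kinetic energy at speed v is ½(1+k)Mv² = (7/10)Mv².
Energy conservation from release (height h) to the top (height 2r): Mgh = Mg(2r) + (7/10)M·gr.
Thus h_min = 2r + (1+k)r/2 = r(2 + 1.4/2) = 1.02 × 2.7 ≈ 2.75 m.

h_min ≈ 2.75 m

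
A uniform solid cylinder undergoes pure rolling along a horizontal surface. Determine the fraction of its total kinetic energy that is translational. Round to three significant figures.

fraction ≈ 0.667

Here I = (1/2)MR², so the shape factor k = I/(MR²) = 0.5.
With ω = v/R, KE_trans = ½Mv² and KE_rot = ½Iω² = ½kMv², so KE_total = ½(1+k)Mv².
The translational fraction is therefore 1/(1+k) = 1/1.5 ≈ 0.667.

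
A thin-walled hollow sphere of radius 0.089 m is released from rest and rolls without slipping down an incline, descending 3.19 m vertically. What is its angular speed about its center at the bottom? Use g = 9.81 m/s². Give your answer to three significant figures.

The moment of inertia is (2/3)MR², giving k ≡ I/(MR²) = 2/3.
Pure rolling means v = ωR; then KE = ½Mv² + ½I(v/R)² = ½(1+k)Mv² = (5/6)Mv².
Energy conservation Mgh = ½(1+k)Mv² gives v = √(2gh/(1+k)) = √(2 × 9.81 × 3.19 / 1.667) = 6.128 m/s.
Then ω = v/R = 6.128 / 0.089 ≈ 68.9 rad/s.

ω ≈ 68.9 rad/s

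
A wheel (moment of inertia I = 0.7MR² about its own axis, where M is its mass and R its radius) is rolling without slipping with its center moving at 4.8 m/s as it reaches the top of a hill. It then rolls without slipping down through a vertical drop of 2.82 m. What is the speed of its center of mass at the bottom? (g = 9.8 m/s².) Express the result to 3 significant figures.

v ≈ 7.45 m/s

With I = 0.7MR², the ratio k = I/(MR²) is 0.7.
Pure rolling means v = ωR; then KE = ½Mv² + ½I(v/R)² = ½(1+k)Mv² = (17/20)Mv².
Energy conservation: (17/20)Mv₀² + Mgh = (17/20)Mv², so v² = v₀² + 2gh/(1+k).
v = √(4.8² + 2×9.8×2.82/1.7) = √55.55 ≈ 7.45 m/s.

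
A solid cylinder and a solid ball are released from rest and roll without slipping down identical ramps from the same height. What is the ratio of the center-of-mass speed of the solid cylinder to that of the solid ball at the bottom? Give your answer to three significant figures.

Each satisfies Mgh = ½(1+k)Mv² with k = I/(MR²), so v ∝ 1/√(1+k).
For the solid cylinder k = 0.5; for the solid ball k = 0.4.
v₁/v₂ = √((1+k₂)/(1+k₁)) = √(1.4/1.5) ≈ 0.966.

v_ratio ≈ 0.966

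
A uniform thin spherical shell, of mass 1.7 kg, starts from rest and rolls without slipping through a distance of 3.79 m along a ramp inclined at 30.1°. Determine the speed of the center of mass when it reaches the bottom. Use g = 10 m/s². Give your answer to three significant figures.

With I = (2/3)MR², the ratio k = I/(MR²) is 2/3.
The rolling condition ω = v/R makes the rotational term ½I(v/R)² = ½kMv², so KE_total = ½(1+k)Mv² = (5/6)Mv².
The vertical drop is h = L sinθ = 3.79 × sin30.1° = 1.901 m.
Setting Mgh = (5/6)Mv² gives v = √(2gh/(1+k)) = √(2·10·1.901/1.667) ≈ 4.78 m/s.

v ≈ 4.78 m/s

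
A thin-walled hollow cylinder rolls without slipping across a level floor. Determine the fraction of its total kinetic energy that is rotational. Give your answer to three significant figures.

With I = MR², the ratio k = I/(MR²) is 1.
Since ω = v/R, the translational part is ½Mv² and the rotational part is ½I(v/R)² = ½kMv²; the total is ½(1+k)Mv².
The rotational fraction is therefore k/(1+k) = 1/2 ≈ 0.500.

fraction ≈ 0.500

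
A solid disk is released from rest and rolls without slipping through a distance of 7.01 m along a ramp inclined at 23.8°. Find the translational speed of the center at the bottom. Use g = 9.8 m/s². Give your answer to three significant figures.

For this body I = (1/2)MR², i.e. k = I/(MR²) = 0.5.
Since it rolls without slipping, ω = v/R and KE = ½Mv² + ½Iω² = ½(1+k)Mv² = (3/4)Mv².
The vertical drop is h = L sinθ = 7.01 × sin23.8° = 2.829 m.
Energy conservation: Mgh = (3/4)Mv², so v = √(2gh/(1+k)) = √(2 × 9.8 × 2.829 / 1.5) ≈ 6.08 m/s.

v ≈ 6.08 m/s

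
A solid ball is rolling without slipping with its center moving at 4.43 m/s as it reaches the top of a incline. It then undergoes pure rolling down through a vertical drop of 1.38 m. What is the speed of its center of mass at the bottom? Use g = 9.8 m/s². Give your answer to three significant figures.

v ≈ 6.24 m/s

For this body I = (2/5)MR², i.e. k = I/(MR²) = 0.4.
Since it rolls without slipping, ω = v/R and KE = ½Mv² + ½Iω² = ½(1+k)Mv² = (7/10)Mv².
Conserving energy between top and bottom: (7/10)Mv² = (7/10)Mv₀² + Mgh, hence v² = v₀² + 2gh/(1+k).
v = √(4.43² + 2×9.8×1.38/1.4) = √38.94 ≈ 6.24 m/s.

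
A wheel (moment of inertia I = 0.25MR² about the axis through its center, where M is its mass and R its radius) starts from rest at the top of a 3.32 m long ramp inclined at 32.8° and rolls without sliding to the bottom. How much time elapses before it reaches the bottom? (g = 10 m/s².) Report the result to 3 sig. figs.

With I = 0.25MR², the ratio k = I/(MR²) is 0.25.
Translational: Mg sinθ − f = Ma. Rotational about the CM: fR = Iα = kMRa, so f = kMa.
Hence a = g sinθ/(1+k) = 10×sin32.8°/1.25 = 4.334 m/s².
With constant a from rest, t = √(2L/a) = √(2·3.32/4.334) ≈ 1.24 s.

t ≈ 1.24 s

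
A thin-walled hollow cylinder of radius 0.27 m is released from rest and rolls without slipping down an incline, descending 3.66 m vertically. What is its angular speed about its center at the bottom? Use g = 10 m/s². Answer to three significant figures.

The moment of inertia is MR², giving k ≡ I/(MR²) = 1.
Since it rolls without slipping, ω = v/R and KE = ½Mv² + ½Iω² = ½(1+k)Mv² = Mv².
Energy conservation Mgh = ½(1+k)Mv² gives v = √(2gh/(1+k)) = √(2 × 10 × 3.66 / 2) = 6.05 m/s.
The angular speed follows from ω = v/R = 6.05/0.27 ≈ 22.4 rad/s.

ω ≈ 22.4 rad/s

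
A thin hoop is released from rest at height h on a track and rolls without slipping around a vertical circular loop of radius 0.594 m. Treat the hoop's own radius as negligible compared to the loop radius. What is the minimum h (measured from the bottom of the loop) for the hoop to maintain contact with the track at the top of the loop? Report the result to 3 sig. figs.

h_min ≈ 1.78 m

The moment of inertia is MR², giving k ≡ I/(MR²) = 1.
At the top of the loop, the minimum-contact condition is Mg = Mv_top²/r, so v_top² = gr.
With ω = v/R, the kinetic energy at speed v is ½(1+k)Mv² = Mv².
Energy conservation from release (height h) to the top (height 2r): Mgh = Mg(2r) + M·gr.
Thus h_min = 2r + (1+k)r/2 = r(2 + 2/2) = 0.594 × 3 ≈ 1.78 m.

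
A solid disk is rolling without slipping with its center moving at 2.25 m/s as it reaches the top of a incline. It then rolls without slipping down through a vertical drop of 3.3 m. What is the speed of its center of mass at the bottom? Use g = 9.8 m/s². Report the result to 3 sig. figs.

For this body I = (1/2)MR², i.e. k = I/(MR²) = 0.5.
The rolling condition ω = v/R makes the rotational term ½I(v/R)² = ½kMv², so KE_total = ½(1+k)Mv² = (3/4)Mv².
Energy conservation: (3/4)Mv₀² + Mgh = (3/4)Mv², so v² = v₀² + 2gh/(1+k).
v = √(2.25² + 2×9.8×3.3/1.5) = √48.18 ≈ 6.94 m/s.

v ≈ 6.94 m/s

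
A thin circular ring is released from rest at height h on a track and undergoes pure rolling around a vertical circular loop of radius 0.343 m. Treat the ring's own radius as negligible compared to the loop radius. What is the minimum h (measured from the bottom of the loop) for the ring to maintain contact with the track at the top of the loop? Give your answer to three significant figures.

Here I = MR², so the shape factor k = I/(MR²) = 1.
At the top, contact is just lost when gravity alone supplies the centripetal force: Mg = Mv_top²/r, i.e. v_top² = gr.
With ω = v/R, the kinetic energy at speed v is ½(1+k)Mv² = Mv².
Energy conservation from release (height h) to the top (height 2r): Mgh = Mg(2r) + M·gr.
Thus h_min = 2r + (1+k)r/2 = r(2 + 2/2) = 0.343 × 3 ≈ 1.03 m.

h_min ≈ 1.03 m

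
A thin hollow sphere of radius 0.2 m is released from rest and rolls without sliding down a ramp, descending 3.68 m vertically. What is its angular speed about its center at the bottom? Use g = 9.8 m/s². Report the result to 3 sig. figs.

ω ≈ 32.9 rad/s

Here I = (2/3)MR², so the shape factor k = I/(MR²) = 2/3.
The rolling condition ω = v/R makes the rotational term ½I(v/R)² = ½kMv², so KE_total = ½(1+k)Mv² = (5/6)Mv².
Energy conservation Mgh = ½(1+k)Mv² gives v = √(2gh/(1+k)) = √(2 × 9.8 × 3.68 / 1.667) = 6.579 m/s.
Then ω = v/R = 6.579 / 0.2 ≈ 32.9 rad/s.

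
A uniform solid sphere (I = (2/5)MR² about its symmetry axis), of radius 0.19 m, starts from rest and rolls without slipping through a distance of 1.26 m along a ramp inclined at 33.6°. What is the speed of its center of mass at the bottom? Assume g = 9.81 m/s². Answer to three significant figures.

The moment of inertia is (2/5)MR², giving k ≡ I/(MR²) = 0.4.
Pure rolling means v = ωR; then KE = ½Mv² + ½I(v/R)² = ½(1+k)Mv² = (7/10)Mv².
The vertical drop is h = L sinθ = 1.26 × sin33.6° = 0.6973 m.
Energy conservation: Mgh = (7/10)Mv², so v = √(2gh/(1+k)) = √(2 × 9.81 × 0.6973 / 1.4) ≈ 3.13 m/s.

v ≈ 3.13 m/s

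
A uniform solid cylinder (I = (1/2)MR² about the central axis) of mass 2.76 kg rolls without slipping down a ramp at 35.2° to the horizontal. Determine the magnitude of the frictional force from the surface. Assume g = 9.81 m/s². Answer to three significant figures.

Here I = (1/2)MR², so the shape factor k = I/(MR²) = 0.5.
Translational: Mg sinθ − f = Ma. Rotational about the CM: fR = Iα = kMRa, so f = kMa.
Combining, a = g sinθ/(1+k) and f = kMa = kMg sinθ/(1+k).
f = 0.5 × 2.76 × 9.81 × sin35.2° / 1.5 ≈ 5.20 N.

f ≈ 5.20 N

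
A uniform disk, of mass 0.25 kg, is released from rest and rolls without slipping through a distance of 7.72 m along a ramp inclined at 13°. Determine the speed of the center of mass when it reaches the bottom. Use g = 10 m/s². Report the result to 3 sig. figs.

With I = (1/2)MR², the ratio k = I/(MR²) is 0.5.
Since it rolls without slipping, ω = v/R and KE = ½Mv² + ½Iω² = ½(1+k)Mv² = (3/4)Mv².
The vertical drop is h = L sinθ = 7.72 × sin13° = 1.737 m.
Setting Mgh = (3/4)Mv² gives v = √(2gh/(1+k)) = √(2·10·1.737/1.5) ≈ 4.81 m/s.

v ≈ 4.81 m/s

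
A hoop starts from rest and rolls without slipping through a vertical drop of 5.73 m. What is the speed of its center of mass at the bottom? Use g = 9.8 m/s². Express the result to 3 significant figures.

With I = MR², the ratio k = I/(MR²) is 1.
The rolling condition ω = v/R makes the rotational term ½I(v/R)² = ½kMv², so KE_total = ½(1+k)Mv² = Mv².
Setting Mgh = Mv² gives v = √(2gh/(1+k)) = √(2·9.8·5.73/2) ≈ 7.49 m/s.

v ≈ 7.49 m/s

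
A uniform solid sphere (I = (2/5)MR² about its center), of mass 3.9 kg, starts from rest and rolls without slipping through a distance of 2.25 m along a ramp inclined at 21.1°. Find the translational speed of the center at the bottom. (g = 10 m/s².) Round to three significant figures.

The moment of inertia is (2/5)MR², giving k ≡ I/(MR²) = 0.4.
Since it rolls without slipping, ω = v/R and KE = ½Mv² + ½Iω² = ½(1+k)Mv² = (7/10)Mv².
The vertical drop is h = L sinθ = 2.25 × sin21.1° = 0.81 m.
Energy conservation: Mgh = (7/10)Mv², so v = √(2gh/(1+k)) = √(2 × 10 × 0.81 / 1.4) ≈ 3.40 m/s.

v ≈ 3.40 m/s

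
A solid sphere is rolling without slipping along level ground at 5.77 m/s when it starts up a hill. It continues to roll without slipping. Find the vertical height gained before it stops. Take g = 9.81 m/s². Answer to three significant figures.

For this body I = (2/5)MR², i.e. k = I/(MR²) = 0.4.
Rolling without slipping gives ω = v/R, so the total kinetic energy is ½Mv² + ½Iω² = ½(1+k)Mv² = (7/10)Mv².
All of this converts to potential energy at the highest point: (7/10)Mv₀² = Mgh.
Thus h = (1+k)v₀²/(2g) = 1.4 × 5.77² / (2 × 9.81) ≈ 2.38 m.

h ≈ 2.38 m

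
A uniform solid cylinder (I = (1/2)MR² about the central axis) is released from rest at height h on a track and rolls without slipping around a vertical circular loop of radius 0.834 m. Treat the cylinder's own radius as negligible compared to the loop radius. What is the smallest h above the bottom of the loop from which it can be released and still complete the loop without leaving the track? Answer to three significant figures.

With I = (1/2)MR², the ratio k = I/(MR²) is 0.5.
At the top of the loop, the minimum-contact condition is Mg = Mv_top²/r, so v_top² = gr.
With ω = v/R, the kinetic energy at speed v is ½(1+k)Mv² = (3/4)Mv².
Energy conservation from release (height h) to the top (height 2r): Mgh = Mg(2r) + (3/4)M·gr.
Thus h_min = 2r + (1+k)r/2 = r(2 + 1.5/2) = 0.834 × 2.75 ≈ 2.29 m.

h_min ≈ 2.29 m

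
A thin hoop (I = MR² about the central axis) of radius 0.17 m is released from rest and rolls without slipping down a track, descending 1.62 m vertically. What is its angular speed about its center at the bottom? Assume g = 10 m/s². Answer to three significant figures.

Here I = MR², so the shape factor k = I/(MR²) = 1.
Rolling without slipping gives ω = v/R, so the total kinetic energy is ½Mv² + ½Iω² = ½(1+k)Mv² = Mv².
Energy conservation Mgh = ½(1+k)Mv² gives v = √(2gh/(1+k)) = √(2 × 10 × 1.62 / 2) = 4.025 m/s.
Then ω = v/R = 4.025 / 0.17 ≈ 23.7 rad/s.

ω ≈ 23.7 rad/s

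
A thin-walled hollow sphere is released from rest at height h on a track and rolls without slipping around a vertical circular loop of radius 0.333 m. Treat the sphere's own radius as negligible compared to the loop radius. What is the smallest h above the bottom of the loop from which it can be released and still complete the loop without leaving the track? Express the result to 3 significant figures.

h_min ≈ 0.944 m

The moment of inertia is (2/3)MR², giving k ≡ I/(MR²) = 2/3.
At the top, contact is just lost when gravity alone supplies the centripetal force: Mg = Mv_top²/r, i.e. v_top² = gr.
With ω = v/R, the kinetic energy at speed v is ½(1+k)Mv² = (5/6)Mv².
Energy conservation from release (height h) to the top (height 2r): Mgh = Mg(2r) + (5/6)M·gr.
Thus h_min = 2r + (1+k)r/2 = r(2 + 1.667/2) = 0.333 × 2.833 ≈ 0.944 m.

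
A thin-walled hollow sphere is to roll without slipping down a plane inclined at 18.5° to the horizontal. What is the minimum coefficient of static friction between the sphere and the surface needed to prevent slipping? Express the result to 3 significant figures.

μ_min ≈ 0.134

With I = (2/3)MR², the ratio k = I/(MR²) is 2/3.
Newton's second law down the slope: Mg sinθ − f = Ma. The torque equation fR = Iα (with α = a/R) gives f = kMa.
These give a = g sinθ/(1+k) and the required friction f = kMg sinθ/(1+k).
The normal force is N = Mg cosθ, so μ_min = f/N = k tanθ/(1+k).
μ_min = (2/3) × tan18.5° / 1.667 ≈ 0.134.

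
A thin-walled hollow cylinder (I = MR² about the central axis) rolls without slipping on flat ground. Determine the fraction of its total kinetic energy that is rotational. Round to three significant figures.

Here I = MR², so the shape factor k = I/(MR²) = 1.
With ω = v/R, KE_trans = ½Mv² and KE_rot = ½Iω² = ½kMv², so KE_total = ½(1+k)Mv².
The rotational fraction is therefore k/(1+k) = 1/2 ≈ 0.500.

fraction ≈ 0.500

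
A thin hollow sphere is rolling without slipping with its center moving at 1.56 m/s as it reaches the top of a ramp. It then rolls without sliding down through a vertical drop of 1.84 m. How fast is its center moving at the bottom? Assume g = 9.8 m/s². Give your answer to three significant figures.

With I = (2/3)MR², the ratio k = I/(MR²) is 2/3.
Rolling without slipping gives ω = v/R, so the total kinetic energy is ½Mv² + ½Iω² = ½(1+k)Mv² = (5/6)Mv².
Conserving energy between top and bottom: (5/6)Mv² = (5/6)Mv₀² + Mgh, hence v² = v₀² + 2gh/(1+k).
v = √(1.56² + 2×9.8×1.84/1.667) = √24.07 ≈ 4.91 m/s.

v ≈ 4.91 m/s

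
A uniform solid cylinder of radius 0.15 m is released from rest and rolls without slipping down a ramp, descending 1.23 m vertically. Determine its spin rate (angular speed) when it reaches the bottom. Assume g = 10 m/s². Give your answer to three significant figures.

ω ≈ 27.0 rad/s

With I = (1/2)MR², the ratio k = I/(MR²) is 0.5.
Pure rolling means v = ωR; then KE = ½Mv² + ½I(v/R)² = ½(1+k)Mv² = (3/4)Mv².
Energy conservation Mgh = ½(1+k)Mv² gives v = √(2gh/(1+k)) = √(2 × 10 × 1.23 / 1.5) = 4.05 m/s.
Then ω = v/R = 4.05 / 0.15 ≈ 27.0 rad/s.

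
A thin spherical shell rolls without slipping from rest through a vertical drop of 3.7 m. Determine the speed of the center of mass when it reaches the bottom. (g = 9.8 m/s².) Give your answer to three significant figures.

v ≈ 6.60 m/s

With I = (2/3)MR², the ratio k = I/(MR²) is 2/3.
Since it rolls without slipping, ω = v/R and KE = ½Mv² + ½Iω² = ½(1+k)Mv² = (5/6)Mv².
Setting Mgh = (5/6)Mv² gives v = √(2gh/(1+k)) = √(2·9.8·3.7/1.667) ≈ 6.60 m/s.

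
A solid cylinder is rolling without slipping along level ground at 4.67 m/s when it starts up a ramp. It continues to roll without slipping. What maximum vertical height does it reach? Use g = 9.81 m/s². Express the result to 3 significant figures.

With I = (1/2)MR², the ratio k = I/(MR²) is 0.5.
Since it rolls without slipping, ω = v/R and KE = ½Mv² + ½Iω² = ½(1+k)Mv² = (3/4)Mv².
At the top the kinetic energy is zero, so (3/4)Mv₀² = Mgh.
Thus h = (1+k)v₀²/(2g) = 1.5 × 4.67² / (2 × 9.81) ≈ 1.67 m.

h ≈ 1.67 m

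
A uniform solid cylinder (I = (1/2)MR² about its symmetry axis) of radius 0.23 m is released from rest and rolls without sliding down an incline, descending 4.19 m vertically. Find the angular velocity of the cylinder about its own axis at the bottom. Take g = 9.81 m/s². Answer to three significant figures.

With I = (1/2)MR², the ratio k = I/(MR²) is 0.5.
Since it rolls without slipping, ω = v/R and KE = ½Mv² + ½Iω² = ½(1+k)Mv² = (3/4)Mv².
Energy conservation Mgh = ½(1+k)Mv² gives v = √(2gh/(1+k)) = √(2 × 9.81 × 4.19 / 1.5) = 7.403 m/s.
The angular speed follows from ω = v/R = 7.403/0.23 ≈ 32.2 rad/s.

ω ≈ 32.2 rad/s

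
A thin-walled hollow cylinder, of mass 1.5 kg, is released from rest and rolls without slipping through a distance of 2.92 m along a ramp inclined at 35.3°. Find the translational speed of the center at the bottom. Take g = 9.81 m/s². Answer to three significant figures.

With I = MR², the ratio k = I/(MR²) is 1.
Rolling without slipping gives ω = v/R, so the total kinetic energy is ½Mv² + ½Iω² = ½(1+k)Mv² = Mv².
The vertical drop is h = L sinθ = 2.92 × sin35.3° = 1.687 m.
Setting Mgh = Mv² gives v = √(2gh/(1+k)) = √(2·9.81·1.687/2) ≈ 4.07 m/s.

v ≈ 4.07 m/s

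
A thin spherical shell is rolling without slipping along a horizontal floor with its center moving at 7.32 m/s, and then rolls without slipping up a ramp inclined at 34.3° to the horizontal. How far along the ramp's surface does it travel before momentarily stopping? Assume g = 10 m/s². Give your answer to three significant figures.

d ≈ 7.92 m

For this body I = (2/3)MR², i.e. k = I/(MR²) = 2/3.
Rolling without slipping gives ω = v/R, so the total kinetic energy is ½Mv² + ½Iω² = ½(1+k)Mv² = (5/6)Mv².
Setting this equal to Mgh gives the vertical rise h = (1+k)v₀²/(2g) = 1.667×7.32²/(2×10) = 4.465 m.
The distance along the slope is d = h/sinθ = 4.465/sin34.3° ≈ 7.92 m.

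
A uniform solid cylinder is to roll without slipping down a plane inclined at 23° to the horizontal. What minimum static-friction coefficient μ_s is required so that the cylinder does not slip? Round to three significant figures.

μ_min ≈ 0.141

Here I = (1/2)MR², so the shape factor k = I/(MR²) = 0.5.
Newton's second law down the slope: Mg sinθ − f = Ma. The torque equation fR = Iα (with α = a/R) gives f = kMa.
These give a = g sinθ/(1+k) and the required friction f = kMg sinθ/(1+k).
The normal force is N = Mg cosθ, so μ_min = f/N = k tanθ/(1+k).
μ_min = 0.5 × tan23° / 1.5 ≈ 0.141.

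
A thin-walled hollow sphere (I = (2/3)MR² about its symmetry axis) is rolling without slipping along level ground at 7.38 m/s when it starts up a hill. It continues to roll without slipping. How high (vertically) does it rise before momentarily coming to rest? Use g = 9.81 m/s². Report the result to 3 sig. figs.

h ≈ 4.63 m

For this body I = (2/3)MR², i.e. k = I/(MR²) = 2/3.
Since it rolls without slipping, ω = v/R and KE = ½Mv² + ½Iω² = ½(1+k)Mv² = (5/6)Mv².
At the top the kinetic energy is zero, so (5/6)Mv₀² = Mgh.
Thus h = (1+k)v₀²/(2g) = 1.667 × 7.38² / (2 × 9.81) ≈ 4.63 m.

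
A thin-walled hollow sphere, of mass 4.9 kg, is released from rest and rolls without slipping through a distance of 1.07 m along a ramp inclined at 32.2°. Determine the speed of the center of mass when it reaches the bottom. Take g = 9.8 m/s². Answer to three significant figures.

Here I = (2/3)MR², so the shape factor k = I/(MR²) = 2/3.
Pure rolling means v = ωR; then KE = ½Mv² + ½I(v/R)² = ½(1+k)Mv² = (5/6)Mv².
The vertical drop is h = L sinθ = 1.07 × sin32.2° = 0.5702 m.
Energy conservation: Mgh = (5/6)Mv², so v = √(2gh/(1+k)) = √(2 × 9.8 × 0.5702 / 1.667) ≈ 2.59 m/s.

v ≈ 2.59 m/s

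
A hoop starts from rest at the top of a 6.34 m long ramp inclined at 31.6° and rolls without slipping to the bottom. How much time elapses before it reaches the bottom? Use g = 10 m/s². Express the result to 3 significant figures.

For this body I = MR², i.e. k = I/(MR²) = 1.
Translational: Mg sinθ − f = Ma. Rotational about the CM: fR = Iα = kMRa, so f = kMa.
Hence a = g sinθ/(1+k) = 10×sin31.6°/2 = 2.62 m/s².
Starting from rest, L = ½at², so t = √(2L/a) = √(2×6.34/2.62) ≈ 2.20 s.

t ≈ 2.20 s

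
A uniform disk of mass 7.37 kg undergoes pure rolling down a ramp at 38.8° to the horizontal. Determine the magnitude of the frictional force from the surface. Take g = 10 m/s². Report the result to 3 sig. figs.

f ≈ 15.4 N

With I = (1/2)MR², the ratio k = I/(MR²) is 0.5.
Translational: Mg sinθ − f = Ma. Rotational about the CM: fR = Iα = kMRa, so f = kMa.
Combining, a = g sinθ/(1+k) and f = kMa = kMg sinθ/(1+k).
f = 0.5 × 7.37 × 10 × sin38.8° / 1.5 ≈ 15.4 N.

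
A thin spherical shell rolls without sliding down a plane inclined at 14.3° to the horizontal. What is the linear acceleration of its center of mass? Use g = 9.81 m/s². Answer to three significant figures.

a ≈ 1.45 m/s²

With I = (2/3)MR², the ratio k = I/(MR²) is 2/3.
Translational: Mg sinθ − f = Ma. Rotational about the CM: fR = Iα = kMRa, so f = kMa.
Eliminating f: Mg sinθ = (1+k)Ma, so a = g sinθ/(1+k) = 9.81 × sin14.3° / 1.667 ≈ 1.45 m/s².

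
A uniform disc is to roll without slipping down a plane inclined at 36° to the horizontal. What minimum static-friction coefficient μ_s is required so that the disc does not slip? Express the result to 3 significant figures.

Here I = (1/2)MR², so the shape factor k = I/(MR²) = 0.5.
Along the incline Mg sinθ − f = Ma, and torque about the center fR = Iα = kMR²(a/R) gives f = kMa.
These give a = g sinθ/(1+k) and the required friction f = kMg sinθ/(1+k).
The normal force is N = Mg cosθ, so μ_min = f/N = k tanθ/(1+k).
μ_min = 0.5 × tan36° / 1.5 ≈ 0.242.

μ_min ≈ 0.242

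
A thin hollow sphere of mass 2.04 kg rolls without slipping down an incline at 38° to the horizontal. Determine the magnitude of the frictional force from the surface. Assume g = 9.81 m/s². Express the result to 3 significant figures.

The moment of inertia is (2/3)MR², giving k ≡ I/(MR²) = 2/3.
Newton's second law down the slope: Mg sinθ − f = Ma. The torque equation fR = Iα (with α = a/R) gives f = kMa.
Combining, a = g sinθ/(1+k) and f = kMa = kMg sinθ/(1+k).
f = (2/3) × 2.04 × 9.81 × sin38° / 1.667 ≈ 4.93 N.

f ≈ 4.93 N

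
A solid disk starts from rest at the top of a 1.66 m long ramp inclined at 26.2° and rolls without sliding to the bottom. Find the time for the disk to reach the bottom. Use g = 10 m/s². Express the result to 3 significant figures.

t ≈ 1.06 s

The moment of inertia is (1/2)MR², giving k ≡ I/(MR²) = 0.5.
Translational: Mg sinθ − f = Ma. Rotational about the CM: fR = Iα = kMRa, so f = kMa.
Hence a = g sinθ/(1+k) = 10×sin26.2°/1.5 = 2.943 m/s².
Starting from rest, L = ½at², so t = √(2L/a) = √(2×1.66/2.943) ≈ 1.06 s.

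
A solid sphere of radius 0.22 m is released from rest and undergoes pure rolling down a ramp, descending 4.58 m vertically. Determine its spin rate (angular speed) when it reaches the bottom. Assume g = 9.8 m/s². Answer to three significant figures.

ω ≈ 36.4 rad/s

With I = (2/5)MR², the ratio k = I/(MR²) is 0.4.
Since it rolls without slipping, ω = v/R and KE = ½Mv² + ½Iω² = ½(1+k)Mv² = (7/10)Mv².
Energy conservation Mgh = ½(1+k)Mv² gives v = √(2gh/(1+k)) = √(2 × 9.8 × 4.58 / 1.4) = 8.007 m/s.
The angular speed follows from ω = v/R = 8.007/0.22 ≈ 36.4 rad/s.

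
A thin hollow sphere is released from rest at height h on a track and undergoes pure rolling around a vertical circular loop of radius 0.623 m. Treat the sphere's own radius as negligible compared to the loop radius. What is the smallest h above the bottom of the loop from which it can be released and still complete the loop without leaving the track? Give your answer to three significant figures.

For this body I = (2/3)MR², i.e. k = I/(MR²) = 2/3.
At the top of the loop, the minimum-contact condition is Mg = Mv_top²/r, so v_top² = gr.
With ω = v/R, the kinetic energy at speed v is ½(1+k)Mv² = (5/6)Mv².
Energy conservation from release (height h) to the top (height 2r): Mgh = Mg(2r) + (5/6)M·gr.
Thus h_min = 2r + (1+k)r/2 = r(2 + 1.667/2) = 0.623 × 2.833 ≈ 1.77 m.

h_min ≈ 1.77 m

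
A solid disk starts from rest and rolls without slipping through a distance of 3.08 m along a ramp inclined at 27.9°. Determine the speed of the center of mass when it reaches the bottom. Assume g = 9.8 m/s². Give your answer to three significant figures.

The moment of inertia is (1/2)MR², giving k ≡ I/(MR²) = 0.5.
Since it rolls without slipping, ω = v/R and KE = ½Mv² + ½Iω² = ½(1+k)Mv² = (3/4)Mv².
The vertical drop is h = L sinθ = 3.08 × sin27.9° = 1.441 m.
Energy conservation: Mgh = (3/4)Mv², so v = √(2gh/(1+k)) = √(2 × 9.8 × 1.441 / 1.5) ≈ 4.34 m/s.

v ≈ 4.34 m/s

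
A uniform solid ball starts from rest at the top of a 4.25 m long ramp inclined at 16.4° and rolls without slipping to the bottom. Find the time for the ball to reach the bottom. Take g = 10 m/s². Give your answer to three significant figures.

The moment of inertia is (2/5)MR², giving k ≡ I/(MR²) = 0.4.
Newton's second law down the slope: Mg sinθ − f = Ma. The torque equation fR = Iα (with α = a/R) gives f = kMa.
Hence a = g sinθ/(1+k) = 10×sin16.4°/1.4 = 2.017 m/s².
With constant a from rest, t = √(2L/a) = √(2·4.25/2.017) ≈ 2.05 s.

t ≈ 2.05 s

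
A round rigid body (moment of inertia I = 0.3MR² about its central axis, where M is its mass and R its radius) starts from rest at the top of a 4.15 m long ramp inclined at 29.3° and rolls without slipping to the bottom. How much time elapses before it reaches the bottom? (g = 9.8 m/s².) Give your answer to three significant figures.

t ≈ 1.50 s

With I = 0.3MR², the ratio k = I/(MR²) is 0.3.
Translational: Mg sinθ − f = Ma. Rotational about the CM: fR = Iα = kMRa, so f = kMa.
Hence a = g sinθ/(1+k) = 9.8×sin29.3°/1.3 = 3.689 m/s².
Starting from rest, L = ½at², so t = √(2L/a) = √(2×4.15/3.689) ≈ 1.50 s.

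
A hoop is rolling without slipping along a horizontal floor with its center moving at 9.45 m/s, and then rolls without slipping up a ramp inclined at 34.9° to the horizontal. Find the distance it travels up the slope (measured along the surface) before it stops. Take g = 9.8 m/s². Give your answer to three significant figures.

The moment of inertia is MR², giving k ≡ I/(MR²) = 1.
Since it rolls without slipping, ω = v/R and KE = ½Mv² + ½Iω² = ½(1+k)Mv² = Mv².
Setting this equal to Mgh gives the vertical rise h = (1+k)v₀²/(2g) = 2×9.45²/(2×9.8) = 9.112 m.
The distance along the slope is d = h/sinθ = 9.112/sin34.9° ≈ 15.9 m.

d ≈ 15.9 m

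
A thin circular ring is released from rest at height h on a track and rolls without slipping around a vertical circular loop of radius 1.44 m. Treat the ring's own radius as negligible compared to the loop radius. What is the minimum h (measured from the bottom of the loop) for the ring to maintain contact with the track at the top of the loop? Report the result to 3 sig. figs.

h_min ≈ 4.32 m

For this body I = MR², i.e. k = I/(MR²) = 1.
At the top of the loop, the minimum-contact condition is Mg = Mv_top²/r, so v_top² = gr.
With ω = v/R, the kinetic energy at speed v is ½(1+k)Mv² = Mv².
Energy conservation from release (height h) to the top (height 2r): Mgh = Mg(2r) + M·gr.
Thus h_min = 2r + (1+k)r/2 = r(2 + 2/2) = 1.44 × 3 ≈ 4.32 m.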